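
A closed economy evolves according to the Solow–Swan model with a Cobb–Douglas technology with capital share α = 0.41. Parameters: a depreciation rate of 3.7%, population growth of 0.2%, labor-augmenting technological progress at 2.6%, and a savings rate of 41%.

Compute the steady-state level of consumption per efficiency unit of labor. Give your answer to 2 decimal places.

Steady state requires s·f(k) = (n + g + δ)·k, i.e. s·k^α = (n + g + δ)·k.
Dividing both sides by k: k^(1−α) = s / (n + g + δ).
k^0.59 = 0.41 / (0.002 + 0.026 + 0.037) = 0.41 / 0.065 = 6.3077
k* = 6.3077^(1/0.59) ≈ 22.6837
y* = (k*)^α = 22.6837^0.41 ≈ 3.5962
c* = (1 − s)·y* = (1 − 0.41) × 3.5962 ≈ 2.1218

c* = 2.12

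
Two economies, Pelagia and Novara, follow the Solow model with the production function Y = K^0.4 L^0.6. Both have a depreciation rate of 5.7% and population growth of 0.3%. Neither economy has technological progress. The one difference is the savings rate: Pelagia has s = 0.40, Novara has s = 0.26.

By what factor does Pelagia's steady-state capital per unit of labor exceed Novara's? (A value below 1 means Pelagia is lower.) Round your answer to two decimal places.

Steady-state k* = [s/(n + δ)]^(1/(1−α)), so the ratio is [ (s_P/(n + δ)_P) / (s_N/(n + δ)_N) ]^1.6667.
s_P/(n + δ)_P = 0.40/0.060 = 6.6667; s_N/(n + δ)_N = 0.26/0.060 = 4.3333.
Ratio = (6.6667/4.3333)^1.6667 = 1.5385^1.6667 ≈ 2.0504

ratio ≈ 2.05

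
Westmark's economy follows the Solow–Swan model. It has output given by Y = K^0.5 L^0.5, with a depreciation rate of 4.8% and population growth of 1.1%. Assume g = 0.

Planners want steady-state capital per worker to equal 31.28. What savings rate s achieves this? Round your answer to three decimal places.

s ≈ 0.330

Steady state requires s·f(k) = (n + δ)·k, i.e. s·k^α = (n + δ)·k.
So s / (n + δ) = (k*)^(1−α) = 31.28^0.5 = 5.5929.
Therefore s = 5.5929 × (n + δ) = 5.5929 × 0.059 = 0.3300.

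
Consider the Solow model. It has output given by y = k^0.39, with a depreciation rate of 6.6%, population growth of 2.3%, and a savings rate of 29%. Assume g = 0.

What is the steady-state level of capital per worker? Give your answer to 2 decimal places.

In steady state, investment equals break-even investment: s·k^α = (n + δ)·k.
Dividing both sides by k: k^(1−α) = s / (n + δ).
k^0.61 = 0.29 / (0.023 + 0.066) = 0.29 / 0.089 = 3.2584
k* = 3.2584^(1/0.61) ≈ 6.9341

k* = 6.93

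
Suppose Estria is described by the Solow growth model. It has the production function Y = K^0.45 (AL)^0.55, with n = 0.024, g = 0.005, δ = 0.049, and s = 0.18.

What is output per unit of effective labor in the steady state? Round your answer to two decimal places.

y* ≈ 1.98

Steady state requires s·f(k) = (n + g + δ)·k, i.e. s·k^α = (n + g + δ)·k.
Rearranging, k^(1−α) = s / (n + g + δ).
k^0.55 = 0.18 / (0.024 + 0.005 + 0.049) = 0.18 / 0.078 = 2.3077
k* = 2.3077^(1/0.55) ≈ 4.5743
y* = (k*)^α = 4.5743^0.45 ≈ 1.9822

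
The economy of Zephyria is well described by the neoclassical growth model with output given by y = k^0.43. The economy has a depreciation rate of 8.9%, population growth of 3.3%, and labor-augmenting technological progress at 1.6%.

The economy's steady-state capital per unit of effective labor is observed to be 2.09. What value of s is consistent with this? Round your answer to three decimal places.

s ≈ 0.210

At the steady state, Δk = 0, so s·k^α = (n + g + δ)·k.
So s / (n + g + δ) = (k*)^(1−α) = 2.09^0.57 = 1.5222.
Therefore s = 1.5222 × (n + g + δ) = 1.5222 × 0.138 = 0.2101.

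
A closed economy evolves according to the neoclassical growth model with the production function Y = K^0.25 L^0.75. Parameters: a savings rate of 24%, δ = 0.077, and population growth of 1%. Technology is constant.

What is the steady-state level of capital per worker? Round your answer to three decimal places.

At the steady state, Δk = 0, so s·k^α = (n + δ)·k.
Dividing both sides by k: k^(1−α) = s / (n + δ).
k^0.75 = 0.24 / (0.010 + 0.077) = 0.24 / 0.087 = 2.7586
k* = 2.7586^(1/0.75) ≈ 3.8689

k* = 3.869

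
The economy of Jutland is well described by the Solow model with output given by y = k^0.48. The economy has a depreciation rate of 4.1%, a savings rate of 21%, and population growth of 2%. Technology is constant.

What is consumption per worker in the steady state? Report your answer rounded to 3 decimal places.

c* = 2.473

At the steady state, Δk = 0, so s·k^α = (n + δ)·k.
Dividing both sides by k: k^(1−α) = s / (n + δ).
k^0.52 = 0.21 / (0.020 + 0.041) = 0.21 / 0.061 = 3.4426
k* = 3.4426^(1/0.52) ≈ 10.7764
y* = (k*)^α = 10.7764^0.48 ≈ 3.1303
c* = (1 − s)·y* = (1 − 0.21) × 3.1303 ≈ 2.4729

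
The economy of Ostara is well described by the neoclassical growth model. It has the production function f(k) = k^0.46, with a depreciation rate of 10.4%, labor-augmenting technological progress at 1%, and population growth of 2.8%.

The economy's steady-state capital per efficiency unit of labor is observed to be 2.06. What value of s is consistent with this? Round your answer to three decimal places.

At the steady state, Δk = 0, so s·k^α = (n + g + δ)·k.
So s / (n + g + δ) = (k*)^(1−α) = 2.06^0.54 = 1.4774.
Therefore s = 1.4774 × (n + g + δ) = 1.4774 × 0.142 = 0.2098.

s ≈ 0.210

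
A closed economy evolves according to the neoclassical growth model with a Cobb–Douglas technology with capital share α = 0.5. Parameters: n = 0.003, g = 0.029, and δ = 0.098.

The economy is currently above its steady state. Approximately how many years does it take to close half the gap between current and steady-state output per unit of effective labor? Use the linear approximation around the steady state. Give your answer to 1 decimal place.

t_½ ≈ 10.7 years

Near the steady state the convergence rate is λ = (1 − α)(n + g + δ).
λ = (1 − 0.5) × 0.130 = 0.5 × 0.130 = 0.0650
Half-life = ln 2 / λ = 0.6931 / 0.0650 ≈ 10.66 years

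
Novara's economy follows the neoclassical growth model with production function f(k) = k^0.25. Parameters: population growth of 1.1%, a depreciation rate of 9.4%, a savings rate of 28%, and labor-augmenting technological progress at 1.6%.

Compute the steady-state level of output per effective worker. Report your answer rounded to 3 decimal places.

y* = 1.323

At the steady state, Δk = 0, so s·k^α = (n + g + δ)·k.
Dividing both sides by k: k^(1−α) = s / (n + g + δ).
k^0.75 = 0.28 / (0.011 + 0.016 + 0.094) = 0.28 / 0.121 = 2.3140
k* = 2.3140^(1/0.75) ≈ 3.0607
y* = (k*)^α = 3.0607^0.25 ≈ 1.3227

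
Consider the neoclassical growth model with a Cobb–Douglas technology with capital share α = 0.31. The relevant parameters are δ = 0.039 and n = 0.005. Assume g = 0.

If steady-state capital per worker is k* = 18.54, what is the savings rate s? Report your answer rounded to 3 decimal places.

Steady state requires s·f(k) = (n + δ)·k, i.e. s·k^α = (n + δ)·k.
So s / (n + δ) = (k*)^(1−α) = 18.54^0.69 = 7.4989.
Therefore s = 7.4989 × (n + δ) = 7.4989 × 0.044 = 0.3300.

s ≈ 0.330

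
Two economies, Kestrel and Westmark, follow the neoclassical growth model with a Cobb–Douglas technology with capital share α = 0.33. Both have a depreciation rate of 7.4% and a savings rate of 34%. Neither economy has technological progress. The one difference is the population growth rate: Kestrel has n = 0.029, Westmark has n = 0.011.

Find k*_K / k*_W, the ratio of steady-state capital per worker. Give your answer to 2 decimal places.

k*_K / k*_W ≈ 0.75

Steady-state k* = [s/(n + δ)]^(1/(1−α)), so the ratio is [ (s_K/(n + δ)_K) / (s_W/(n + δ)_W) ]^1.4925.
s_K/(n + δ)_K = 0.34/0.103 = 3.3010; s_W/(n + δ)_W = 0.34/0.085 = 4.0000.
Ratio = (3.3010/4.0000)^1.4925 = 0.8253^1.4925 ≈ 0.7508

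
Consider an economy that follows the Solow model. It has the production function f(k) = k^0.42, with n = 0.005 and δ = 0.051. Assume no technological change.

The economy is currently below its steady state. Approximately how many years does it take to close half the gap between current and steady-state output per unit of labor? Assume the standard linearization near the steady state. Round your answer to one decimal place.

Near the steady state the convergence rate is λ = (1 − α)(n + δ).
λ = (1 − 0.42) × 0.056 = 0.58 × 0.056 = 0.03248
Half-life = ln 2 / λ = 0.6931 / 0.03248 ≈ 21.34 years

about 21.3 years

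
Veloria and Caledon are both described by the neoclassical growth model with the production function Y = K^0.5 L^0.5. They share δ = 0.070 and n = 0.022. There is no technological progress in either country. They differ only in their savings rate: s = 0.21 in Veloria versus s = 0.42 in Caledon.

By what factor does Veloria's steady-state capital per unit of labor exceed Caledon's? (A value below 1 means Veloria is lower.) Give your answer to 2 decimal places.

k*_V / k*_C ≈ 0.25

Steady-state k* = [s/(n + δ)]^(1/(1−α)), so the ratio is [ (s_V/(n + δ)_V) / (s_C/(n + δ)_C) ]^2.
s_V/(n + δ)_V = 0.21/0.092 = 2.2826; s_C/(n + δ)_C = 0.42/0.092 = 4.5652.
Ratio = (2.2826/4.5652)^2 = 0.5000^2 ≈ 0.2500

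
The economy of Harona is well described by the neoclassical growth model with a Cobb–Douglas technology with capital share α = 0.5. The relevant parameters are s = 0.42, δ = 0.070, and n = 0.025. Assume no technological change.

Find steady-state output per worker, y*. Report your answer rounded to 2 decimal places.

y* ≈ 4.42

In steady state, investment equals break-even investment: s·k^α = (n + δ)·k.
Dividing both sides by k: k^(1−α) = s / (n + δ).
k^0.5 = 0.42 / (0.025 + 0.070) = 0.42 / 0.095 = 4.4211
k* = 4.4211^(1/0.5) ≈ 19.5461
y* = (k*)^α = 19.5461^0.5 ≈ 4.4211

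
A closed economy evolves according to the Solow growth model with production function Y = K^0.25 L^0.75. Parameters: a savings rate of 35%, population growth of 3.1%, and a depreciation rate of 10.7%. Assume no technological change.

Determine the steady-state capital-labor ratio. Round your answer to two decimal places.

k* = 3.46

Steady state requires s·f(k) = (n + δ)·k, i.e. s·k^α = (n + δ)·k.
Rearranging, k^(1−α) = s / (n + δ).
k^0.75 = 0.35 / (0.031 + 0.107) = 0.35 / 0.138 = 2.5362
k* = 2.5362^(1/0.75) ≈ 3.4587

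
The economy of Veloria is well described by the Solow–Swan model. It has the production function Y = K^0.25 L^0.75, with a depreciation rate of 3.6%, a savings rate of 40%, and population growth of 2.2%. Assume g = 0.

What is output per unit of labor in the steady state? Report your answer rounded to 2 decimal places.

At the steady state, Δk = 0, so s·k^α = (n + δ)·k.
Dividing both sides by k: k^(1−α) = s / (n + δ).
k^0.75 = 0.40 / (0.022 + 0.036) = 0.40 / 0.058 = 6.8966
k* = 6.8966^(1/0.75) ≈ 13.1274
y* = (k*)^α = 13.1274^0.25 ≈ 1.9035

y* ≈ 1.90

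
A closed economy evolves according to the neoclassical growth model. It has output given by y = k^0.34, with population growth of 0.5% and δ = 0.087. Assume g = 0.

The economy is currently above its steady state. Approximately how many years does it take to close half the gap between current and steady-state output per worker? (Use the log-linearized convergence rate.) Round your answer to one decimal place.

about 11.4 years

Near the steady state the convergence rate is λ = (1 − α)(n + δ).
λ = (1 − 0.34) × 0.092 = 0.66 × 0.092 = 0.06072
Half-life = ln 2 / λ = 0.6931 / 0.06072 ≈ 11.41 years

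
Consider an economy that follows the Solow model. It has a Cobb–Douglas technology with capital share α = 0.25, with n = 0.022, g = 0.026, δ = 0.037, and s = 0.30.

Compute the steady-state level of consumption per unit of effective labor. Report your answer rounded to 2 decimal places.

c* ≈ 1.07

At the steady state, Δk = 0, so s·k^α = (n + g + δ)·k.
Rearranging, k^(1−α) = s / (n + g + δ).
k^0.75 = 0.30 / (0.022 + 0.026 + 0.037) = 0.30 / 0.085 = 3.5294
k* = 3.5294^(1/0.75) ≈ 5.3736
y* = (k*)^α = 5.3736^0.25 ≈ 1.5225
c* = (1 − s)·y* = (1 − 0.30) × 1.5225 ≈ 1.0658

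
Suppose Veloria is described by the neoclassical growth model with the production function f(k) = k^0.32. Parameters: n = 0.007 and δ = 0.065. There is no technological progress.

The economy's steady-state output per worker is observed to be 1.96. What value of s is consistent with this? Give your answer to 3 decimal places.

At the steady state, Δk = 0, so s·k^α = (n + δ)·k.
Since y* = [s/(n + δ)]^(α/(1−α)), we have s/(n + δ) = (y*)^((1−α)/α) = 1.96^2.125 = 4.1787.
Therefore s = 4.1787 × (n + δ) = 4.1787 × 0.072 = 0.3009.

s ≈ 0.301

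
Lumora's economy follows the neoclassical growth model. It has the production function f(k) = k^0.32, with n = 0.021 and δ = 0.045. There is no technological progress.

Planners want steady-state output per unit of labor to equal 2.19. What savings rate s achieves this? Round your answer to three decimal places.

At the steady state, Δk = 0, so s·k^α = (n + δ)·k.
Since y* = [s/(n + δ)]^(α/(1−α)), we have s/(n + δ) = (y*)^((1−α)/α) = 2.19^2.125 = 5.2899.
Therefore s = 5.2899 × (n + δ) = 5.2899 × 0.066 = 0.3491.

s ≈ 0.349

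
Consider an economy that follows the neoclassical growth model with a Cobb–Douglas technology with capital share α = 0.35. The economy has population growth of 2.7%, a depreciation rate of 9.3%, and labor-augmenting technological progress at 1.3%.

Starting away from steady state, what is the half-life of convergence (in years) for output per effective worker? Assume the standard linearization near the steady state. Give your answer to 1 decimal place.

half-life ≈ 8.0 years

Near the steady state the convergence rate is λ = (1 − α)(n + g + δ).
λ = (1 − 0.35) × 0.133 = 0.65 × 0.133 = 0.08645
Half-life = ln 2 / λ = 0.6931 / 0.08645 ≈ 8.02 years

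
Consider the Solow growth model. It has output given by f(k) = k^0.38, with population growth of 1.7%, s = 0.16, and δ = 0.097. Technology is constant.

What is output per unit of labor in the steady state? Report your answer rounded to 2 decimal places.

In steady state, investment equals break-even investment: s·k^α = (n + δ)·k.
Dividing both sides by k: k^(1−α) = s / (n + δ).
k^0.62 = 0.16 / (0.017 + 0.097) = 0.16 / 0.114 = 1.4035
k* = 1.4035^(1/0.62) ≈ 1.7276
y* = (k*)^α = 1.7276^0.38 ≈ 1.2309

y* = 1.23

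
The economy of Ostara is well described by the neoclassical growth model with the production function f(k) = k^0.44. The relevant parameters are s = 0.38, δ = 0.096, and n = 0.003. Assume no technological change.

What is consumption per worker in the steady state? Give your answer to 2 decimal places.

c* = 1.78

At the steady state, Δk = 0, so s·k^α = (n + δ)·k.
Rearranging, k^(1−α) = s / (n + δ).
k^0.56 = 0.38 / (0.003 + 0.096) = 0.38 / 0.099 = 3.8384
k* = 3.8384^(1/0.56) ≈ 11.0440
y* = (k*)^α = 11.0440^0.44 ≈ 2.8772
c* = (1 − s)·y* = (1 − 0.38) × 2.8772 ≈ 1.7839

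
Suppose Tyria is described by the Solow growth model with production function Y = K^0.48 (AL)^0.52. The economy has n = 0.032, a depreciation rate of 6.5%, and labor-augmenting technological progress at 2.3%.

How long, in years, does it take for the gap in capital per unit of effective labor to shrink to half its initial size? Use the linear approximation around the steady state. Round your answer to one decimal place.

about 11.1 years

Near the steady state the convergence rate is λ = (1 − α)(n + g + δ).
λ = (1 − 0.48) × 0.120 = 0.52 × 0.120 = 0.0624
Half-life = ln 2 / λ = 0.6931 / 0.0624 ≈ 11.11 years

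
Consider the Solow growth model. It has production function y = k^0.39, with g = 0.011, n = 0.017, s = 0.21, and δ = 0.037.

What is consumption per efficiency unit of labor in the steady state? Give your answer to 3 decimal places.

c* ≈ 1.672

At the steady state, Δk = 0, so s·k^α = (n + g + δ)·k.
Dividing both sides by k: k^(1−α) = s / (n + g + δ).
k^0.61 = 0.21 / (0.017 + 0.011 + 0.037) = 0.21 / 0.065 = 3.2308
k* = 3.2308^(1/0.61) ≈ 6.8381
y* = (k*)^α = 6.8381^0.39 ≈ 2.1165
c* = (1 − s)·y* = (1 − 0.21) × 2.1165 ≈ 1.6720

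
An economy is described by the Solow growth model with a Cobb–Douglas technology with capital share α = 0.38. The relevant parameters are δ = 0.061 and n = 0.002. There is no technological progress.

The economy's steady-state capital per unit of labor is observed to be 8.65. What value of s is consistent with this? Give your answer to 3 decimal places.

At the steady state, Δk = 0, so s·k^α = (n + δ)·k.
So s / (n + δ) = (k*)^(1−α) = 8.65^0.62 = 3.8102.
Therefore s = 3.8102 × (n + δ) = 3.8102 × 0.063 = 0.2400.

s ≈ 0.240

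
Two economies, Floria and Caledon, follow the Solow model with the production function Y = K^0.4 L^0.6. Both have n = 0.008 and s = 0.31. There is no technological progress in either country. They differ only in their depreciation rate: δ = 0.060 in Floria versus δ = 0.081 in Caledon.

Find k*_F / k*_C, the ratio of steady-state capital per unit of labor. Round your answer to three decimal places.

ratio ≈ 1.566

Steady-state k* = [s/(n + δ)]^(1/(1−α)), so the ratio is [ (s_F/(n + δ)_F) / (s_C/(n + δ)_C) ]^1.6667.
s_F/(n + δ)_F = 0.31/0.068 = 4.5588; s_C/(n + δ)_C = 0.31/0.089 = 3.4831.
Ratio = (4.5588/3.4831)^1.6667 = 1.3088^1.6667 ≈ 1.5660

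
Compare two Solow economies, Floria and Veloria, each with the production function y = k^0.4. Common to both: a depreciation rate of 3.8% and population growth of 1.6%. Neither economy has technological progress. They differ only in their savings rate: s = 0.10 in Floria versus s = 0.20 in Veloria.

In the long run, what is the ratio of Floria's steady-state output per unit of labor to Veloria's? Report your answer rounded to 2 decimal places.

y*_F / y*_V ≈ 0.63

Steady-state y* = [s/(n + δ)]^(α/(1−α)), so the ratio is [ (s_F/(n + δ)_F) / (s_V/(n + δ)_V) ]^0.6667.
s_F/(n + δ)_F = 0.10/0.054 = 1.8519; s_V/(n + δ)_V = 0.20/0.054 = 3.7037.
Ratio = (1.8519/3.7037)^0.6667 = 0.5000^0.6667 ≈ 0.6299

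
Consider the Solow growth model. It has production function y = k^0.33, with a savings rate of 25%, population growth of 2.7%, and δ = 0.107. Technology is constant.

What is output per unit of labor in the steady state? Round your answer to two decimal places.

y* = 1.36

Steady state requires s·f(k) = (n + δ)·k, i.e. s·k^α = (n + δ)·k.
Dividing both sides by k: k^(1−α) = s / (n + δ).
k^0.67 = 0.25 / (0.027 + 0.107) = 0.25 / 0.134 = 1.8657
k* = 1.8657^(1/0.67) ≈ 2.5365
y* = (k*)^α = 2.5365^0.33 ≈ 1.3596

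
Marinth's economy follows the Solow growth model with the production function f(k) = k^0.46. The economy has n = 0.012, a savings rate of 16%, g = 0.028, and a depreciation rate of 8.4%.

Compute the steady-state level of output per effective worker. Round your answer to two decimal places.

Steady state requires s·f(k) = (n + g + δ)·k, i.e. s·k^α = (n + g + δ)·k.
Rearranging, k^(1−α) = s / (n + g + δ).
k^0.54 = 0.16 / (0.012 + 0.028 + 0.084) = 0.16 / 0.124 = 1.2903
k* = 1.2903^(1/0.54) ≈ 1.6032
y* = (k*)^α = 1.6032^0.46 ≈ 1.2425

y* = 1.24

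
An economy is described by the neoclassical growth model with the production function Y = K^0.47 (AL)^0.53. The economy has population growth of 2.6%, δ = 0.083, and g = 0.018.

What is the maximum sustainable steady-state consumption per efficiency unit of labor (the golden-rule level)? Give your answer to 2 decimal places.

At the golden rule, f'(k) = n + g + δ, so α·k^(α−1) = n + g + δ and k_gold = (α/(n + g + δ))^(1/(1−α)).
k_gold = (0.47/0.127)^(1/0.53) = 3.7008^1.8868 ≈ 11.8103
c_gold = f(k_gold) − (n + g + δ)·k_gold = 3.1913 − 0.127×11.8103 ≈ 1.6914

c_gold ≈ 1.69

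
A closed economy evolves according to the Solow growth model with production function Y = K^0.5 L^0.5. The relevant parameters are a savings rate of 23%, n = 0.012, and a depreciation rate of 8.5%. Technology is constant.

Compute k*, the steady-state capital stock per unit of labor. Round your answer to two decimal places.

Steady state requires s·f(k) = (n + δ)·k, i.e. s·k^α = (n + δ)·k.
Rearranging, k^(1−α) = s / (n + δ).
k^0.5 = 0.23 / (0.012 + 0.085) = 0.23 / 0.097 = 2.3711
k* = 2.3711^(1/0.5) ≈ 5.6221

k* ≈ 5.62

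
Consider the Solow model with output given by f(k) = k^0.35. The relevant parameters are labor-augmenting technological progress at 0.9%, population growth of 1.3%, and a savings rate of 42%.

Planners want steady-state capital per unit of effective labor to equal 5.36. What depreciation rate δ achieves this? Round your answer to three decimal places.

δ ≈ 0.119

At the steady state, Δk = 0, so s·k^α = (n + g + δ)·k.
So s / (n + g + δ) = (k*)^(1−α) = 5.36^0.65 = 2.9782.
Therefore n + g + δ = s / 2.9782 = 0.42 / 2.9782 = 0.1410, so δ = 0.1410 − 0.022 = 0.1190.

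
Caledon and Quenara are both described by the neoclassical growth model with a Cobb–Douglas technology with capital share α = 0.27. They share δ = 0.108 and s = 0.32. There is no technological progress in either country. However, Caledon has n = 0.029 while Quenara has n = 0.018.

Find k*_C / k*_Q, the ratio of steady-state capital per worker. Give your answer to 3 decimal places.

Steady-state k* = [s/(n + δ)]^(1/(1−α)), so the ratio is [ (s_C/(n + δ)_C) / (s_Q/(n + δ)_Q) ]^1.3699.
s_C/(n + δ)_C = 0.32/0.137 = 2.3358; s_Q/(n + δ)_Q = 0.32/0.126 = 2.5397.
Ratio = (2.3358/2.5397)^1.3699 = 0.9197^1.3699 ≈ 0.8917

ratio ≈ 0.892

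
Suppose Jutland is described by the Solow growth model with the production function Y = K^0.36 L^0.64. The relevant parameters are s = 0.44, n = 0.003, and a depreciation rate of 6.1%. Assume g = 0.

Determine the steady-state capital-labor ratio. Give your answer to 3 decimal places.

k* = 20.335

At the steady state, Δk = 0, so s·k^α = (n + δ)·k.
Rearranging, k^(1−α) = s / (n + δ).
k^0.64 = 0.44 / (0.003 + 0.061) = 0.44 / 0.064 = 6.8750
k* = 6.8750^(1/0.64) ≈ 20.3347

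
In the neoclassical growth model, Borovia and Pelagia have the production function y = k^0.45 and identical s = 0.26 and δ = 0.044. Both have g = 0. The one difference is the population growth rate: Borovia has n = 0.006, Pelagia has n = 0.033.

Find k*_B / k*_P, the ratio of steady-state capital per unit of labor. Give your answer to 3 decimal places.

k*_B / k*_P ≈ 2.193

Steady-state k* = [s/(n + δ)]^(1/(1−α)), so the ratio is [ (s_B/(n + δ)_B) / (s_P/(n + δ)_P) ]^1.8182.
s_B/(n + δ)_B = 0.26/0.050 = 5.2000; s_P/(n + δ)_P = 0.26/0.077 = 3.3766.
Ratio = (5.2000/3.3766)^1.8182 = 1.5400^1.8182 ≈ 2.1926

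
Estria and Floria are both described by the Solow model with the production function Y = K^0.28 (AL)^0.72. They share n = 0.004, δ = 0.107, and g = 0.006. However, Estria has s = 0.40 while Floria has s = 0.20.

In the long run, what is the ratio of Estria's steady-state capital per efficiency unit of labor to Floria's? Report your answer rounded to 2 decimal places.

Steady-state k* = [s/(n + g + δ)]^(1/(1−α)), so the ratio is [ (s_E/(n + g + δ)_E) / (s_F/(n + g + δ)_F) ]^1.3889.
s_E/(n + g + δ)_E = 0.40/0.117 = 3.4188; s_F/(n + g + δ)_F = 0.20/0.117 = 1.7094.
Ratio = (3.4188/1.7094)^1.3889 = 2.0000^1.3889 ≈ 2.6188

k*_E / k*_F ≈ 2.62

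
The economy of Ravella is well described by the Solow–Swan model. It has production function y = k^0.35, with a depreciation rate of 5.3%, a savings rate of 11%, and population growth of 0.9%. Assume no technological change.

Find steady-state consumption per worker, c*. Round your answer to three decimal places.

c* ≈ 1.212

Steady state requires s·f(k) = (n + δ)·k, i.e. s·k^α = (n + δ)·k.
Dividing both sides by k: k^(1−α) = s / (n + δ).
k^0.65 = 0.11 / (0.009 + 0.053) = 0.11 / 0.062 = 1.7742
k* = 1.7742^(1/0.65) ≈ 2.4159
y* = (k*)^α = 2.4159^0.35 ≈ 1.3617
c* = (1 − s)·y* = (1 − 0.11) × 1.3617 ≈ 1.2119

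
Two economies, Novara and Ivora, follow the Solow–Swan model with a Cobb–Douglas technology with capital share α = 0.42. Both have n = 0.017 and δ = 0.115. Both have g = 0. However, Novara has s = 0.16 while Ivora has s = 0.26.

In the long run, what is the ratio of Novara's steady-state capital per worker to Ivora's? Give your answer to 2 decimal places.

k*_N / k*_I ≈ 0.43

Steady-state k* = [s/(n + δ)]^(1/(1−α)), so the ratio is [ (s_N/(n + δ)_N) / (s_I/(n + δ)_I) ]^1.7241.
s_N/(n + δ)_N = 0.16/0.132 = 1.2121; s_I/(n + δ)_I = 0.26/0.132 = 1.9697.
Ratio = (1.2121/1.9697)^1.7241 = 0.6154^1.7241 ≈ 0.4330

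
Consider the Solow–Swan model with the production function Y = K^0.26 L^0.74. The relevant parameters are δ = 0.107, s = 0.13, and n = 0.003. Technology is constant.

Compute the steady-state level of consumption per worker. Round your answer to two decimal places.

c* = 0.92

At the steady state, Δk = 0, so s·k^α = (n + δ)·k.
Rearranging, k^(1−α) = s / (n + δ).
k^0.74 = 0.13 / (0.003 + 0.107) = 0.13 / 0.110 = 1.1818
k* = 1.1818^(1/0.74) ≈ 1.2532
y* = (k*)^α = 1.2532^0.26 ≈ 1.0604
c* = (1 − s)·y* = (1 − 0.13) × 1.0604 ≈ 0.9225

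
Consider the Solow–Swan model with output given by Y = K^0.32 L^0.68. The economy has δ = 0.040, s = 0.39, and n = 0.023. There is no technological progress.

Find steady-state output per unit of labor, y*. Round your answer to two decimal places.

y* = 2.36

At the steady state, Δk = 0, so s·k^α = (n + δ)·k.
Dividing both sides by k: k^(1−α) = s / (n + δ).
k^0.68 = 0.39 / (0.023 + 0.040) = 0.39 / 0.063 = 6.1905
k* = 6.1905^(1/0.68) ≈ 14.5983
y* = (k*)^α = 14.5983^0.32 ≈ 2.3582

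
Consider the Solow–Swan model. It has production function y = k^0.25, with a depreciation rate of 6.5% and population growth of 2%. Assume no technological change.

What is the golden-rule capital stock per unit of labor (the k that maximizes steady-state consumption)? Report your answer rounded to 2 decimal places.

k_gold ≈ 4.21

The golden rule sets f'(k) = n + δ, i.e. α·k^(α−1) = n + δ.
So k^(1−α) = α / (n + δ) = 0.25 / 0.085 = 2.9412.
k_gold = 2.9412^(1/0.75) ≈ 4.2140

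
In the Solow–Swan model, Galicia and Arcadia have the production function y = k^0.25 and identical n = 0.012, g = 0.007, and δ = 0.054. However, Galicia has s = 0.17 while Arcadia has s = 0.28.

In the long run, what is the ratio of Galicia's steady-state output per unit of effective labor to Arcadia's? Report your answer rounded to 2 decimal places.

Steady-state y* = [s/(n + g + δ)]^(α/(1−α)), so the ratio is [ (s_G/(n + g + δ)_G) / (s_A/(n + g + δ)_A) ]^0.3333.
s_G/(n + g + δ)_G = 0.17/0.073 = 2.3288; s_A/(n + g + δ)_A = 0.28/0.073 = 3.8356.
Ratio = (2.3288/3.8356)^0.3333 = 0.6072^0.3333 ≈ 0.8468

y*_G / y*_A ≈ 0.85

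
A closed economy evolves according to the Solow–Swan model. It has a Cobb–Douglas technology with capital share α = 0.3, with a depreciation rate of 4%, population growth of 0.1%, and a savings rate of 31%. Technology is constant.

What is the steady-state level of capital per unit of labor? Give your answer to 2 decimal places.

k* ≈ 17.99

Steady state requires s·f(k) = (n + δ)·k, i.e. s·k^α = (n + δ)·k.
Rearranging, k^(1−α) = s / (n + δ).
k^0.7 = 0.31 / (0.001 + 0.040) = 0.31 / 0.041 = 7.5610
k* = 7.5610^(1/0.7) ≈ 17.9934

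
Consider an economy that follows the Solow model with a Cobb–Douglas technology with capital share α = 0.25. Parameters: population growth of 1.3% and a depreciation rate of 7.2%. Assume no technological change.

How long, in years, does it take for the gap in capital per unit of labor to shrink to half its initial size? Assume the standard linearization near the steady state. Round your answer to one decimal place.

half-life ≈ 10.9 years

Near the steady state the convergence rate is λ = (1 − α)(n + δ).
λ = (1 − 0.25) × 0.085 = 0.75 × 0.085 = 0.06375
Half-life = ln 2 / λ = 0.6931 / 0.06375 ≈ 10.87 years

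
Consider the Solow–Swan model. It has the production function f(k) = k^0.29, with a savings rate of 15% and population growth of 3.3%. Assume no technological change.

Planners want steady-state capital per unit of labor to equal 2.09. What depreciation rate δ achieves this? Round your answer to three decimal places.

δ ≈ 0.056

Steady state requires s·f(k) = (n + δ)·k, i.e. s·k^α = (n + δ)·k.
So s / (n + δ) = (k*)^(1−α) = 2.09^0.71 = 1.6877.
Therefore n + δ = s / 1.6877 = 0.15 / 1.6877 = 0.0889, so δ = 0.0889 − 0.033 = 0.0559.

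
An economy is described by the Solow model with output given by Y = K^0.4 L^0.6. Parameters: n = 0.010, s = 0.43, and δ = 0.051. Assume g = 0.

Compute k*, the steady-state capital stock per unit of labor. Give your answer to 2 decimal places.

At the steady state, Δk = 0, so s·k^α = (n + δ)·k.
Rearranging, k^(1−α) = s / (n + δ).
k^0.6 = 0.43 / (0.010 + 0.051) = 0.43 / 0.061 = 7.0492
k* = 7.0492^(1/0.6) ≈ 25.9159

k* ≈ 25.92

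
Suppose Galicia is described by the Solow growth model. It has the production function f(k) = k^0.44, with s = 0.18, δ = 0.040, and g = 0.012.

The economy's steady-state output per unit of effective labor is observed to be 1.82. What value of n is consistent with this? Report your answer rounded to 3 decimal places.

Steady state requires s·f(k) = (n + g + δ)·k, i.e. s·k^α = (n + g + δ)·k.
Since y* = [s/(n + g + δ)]^(α/(1−α)), we have s/(n + g + δ) = (y*)^((1−α)/α) = 1.82^1.2727 = 2.1429.
Therefore n + g + δ = s / 2.1429 = 0.18 / 2.1429 = 0.0840, so n = 0.0840 − 0.052 = 0.0320.

n ≈ 0.032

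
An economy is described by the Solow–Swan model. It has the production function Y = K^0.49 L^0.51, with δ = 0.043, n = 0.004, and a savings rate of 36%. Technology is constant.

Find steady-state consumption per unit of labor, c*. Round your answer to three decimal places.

c* = 4.526

Steady state requires s·f(k) = (n + δ)·k, i.e. s·k^α = (n + δ)·k.
Dividing both sides by k: k^(1−α) = s / (n + δ).
k^0.51 = 0.36 / (0.004 + 0.043) = 0.36 / 0.047 = 7.6596
k* = 7.6596^(1/0.51) ≈ 54.1673
y* = (k*)^α = 54.1673^0.49 ≈ 7.0718
c* = (1 − s)·y* = (1 − 0.36) × 7.0718 ≈ 4.5260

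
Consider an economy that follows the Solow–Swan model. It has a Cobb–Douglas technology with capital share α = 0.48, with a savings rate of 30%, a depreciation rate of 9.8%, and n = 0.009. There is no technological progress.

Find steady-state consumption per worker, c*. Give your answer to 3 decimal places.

In steady state, investment equals break-even investment: s·k^α = (n + δ)·k.
Dividing both sides by k: k^(1−α) = s / (n + δ).
k^0.52 = 0.30 / (0.009 + 0.098) = 0.30 / 0.107 = 2.8037
k* = 2.8037^(1/0.52) ≈ 7.2614
y* = (k*)^α = 7.2614^0.48 ≈ 2.5899
c* = (1 − s)·y* = (1 − 0.30) × 2.5899 ≈ 1.8129

c* = 1.813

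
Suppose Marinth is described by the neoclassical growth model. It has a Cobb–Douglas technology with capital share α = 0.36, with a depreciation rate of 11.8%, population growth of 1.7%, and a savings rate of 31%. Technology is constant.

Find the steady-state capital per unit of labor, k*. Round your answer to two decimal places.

In steady state, investment equals break-even investment: s·k^α = (n + δ)·k.
Rearranging, k^(1−α) = s / (n + δ).
k^0.64 = 0.31 / (0.017 + 0.118) = 0.31 / 0.135 = 2.2963
k* = 2.2963^(1/0.64) ≈ 3.6653

k* ≈ 3.67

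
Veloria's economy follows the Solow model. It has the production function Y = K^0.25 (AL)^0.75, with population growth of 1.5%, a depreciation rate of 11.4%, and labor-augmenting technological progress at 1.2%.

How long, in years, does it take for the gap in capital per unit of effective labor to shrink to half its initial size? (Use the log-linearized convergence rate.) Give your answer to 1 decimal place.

about 6.6 years

Near the steady state the convergence rate is λ = (1 − α)(n + g + δ).
λ = (1 − 0.25) × 0.141 = 0.75 × 0.141 = 0.10575
Half-life = ln 2 / λ = 0.6931 / 0.10575 ≈ 6.55 years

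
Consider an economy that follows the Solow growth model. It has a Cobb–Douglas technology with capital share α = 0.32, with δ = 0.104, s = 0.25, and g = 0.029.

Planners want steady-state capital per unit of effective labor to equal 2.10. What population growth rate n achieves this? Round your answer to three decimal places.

Steady state requires s·f(k) = (n + g + δ)·k, i.e. s·k^α = (n + g + δ)·k.
So s / (n + g + δ) = (k*)^(1−α) = 2.10^0.68 = 1.6562.
Therefore n + g + δ = s / 1.6562 = 0.25 / 1.6562 = 0.1509, so n = 0.1509 − 0.133 = 0.0179.

n ≈ 0.018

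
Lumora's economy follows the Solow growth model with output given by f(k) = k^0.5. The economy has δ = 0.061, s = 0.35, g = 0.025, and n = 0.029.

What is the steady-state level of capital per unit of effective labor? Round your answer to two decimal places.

In steady state, investment equals break-even investment: s·k^α = (n + g + δ)·k.
Rearranging, k^(1−α) = s / (n + g + δ).
k^0.5 = 0.35 / (0.029 + 0.025 + 0.061) = 0.35 / 0.115 = 3.0435
k* = 3.0435^(1/0.5) ≈ 9.2629

k* = 9.26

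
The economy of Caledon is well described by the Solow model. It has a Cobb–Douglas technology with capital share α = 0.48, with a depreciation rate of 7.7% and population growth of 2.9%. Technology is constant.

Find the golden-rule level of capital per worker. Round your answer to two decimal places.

The golden rule sets f'(k) = n + δ, i.e. α·k^(α−1) = n + δ.
So k^(1−α) = α / (n + δ) = 0.48 / 0.106 = 4.5283.
k_gold = 4.5283^(1/0.52) ≈ 18.2563

k_gold ≈ 18.26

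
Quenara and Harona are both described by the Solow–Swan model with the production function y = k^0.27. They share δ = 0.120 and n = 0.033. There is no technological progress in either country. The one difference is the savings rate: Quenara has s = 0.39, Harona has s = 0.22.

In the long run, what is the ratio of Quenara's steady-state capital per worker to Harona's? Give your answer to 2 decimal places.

Steady-state k* = [s/(n + δ)]^(1/(1−α)), so the ratio is [ (s_Q/(n + δ)_Q) / (s_H/(n + δ)_H) ]^1.3699.
s_Q/(n + δ)_Q = 0.39/0.153 = 2.5490; s_H/(n + δ)_H = 0.22/0.153 = 1.4379.
Ratio = (2.5490/1.4379)^1.3699 = 1.7727^1.3699 ≈ 2.1908

k*_Q / k*_H ≈ 2.19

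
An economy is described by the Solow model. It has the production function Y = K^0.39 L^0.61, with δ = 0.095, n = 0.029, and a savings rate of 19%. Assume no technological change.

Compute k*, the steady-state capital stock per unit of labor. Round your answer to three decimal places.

k* ≈ 2.013

At the steady state, Δk = 0, so s·k^α = (n + δ)·k.
Rearranging, k^(1−α) = s / (n + δ).
k^0.61 = 0.19 / (0.029 + 0.095) = 0.19 / 0.124 = 1.5323
k* = 1.5323^(1/0.61) ≈ 2.0130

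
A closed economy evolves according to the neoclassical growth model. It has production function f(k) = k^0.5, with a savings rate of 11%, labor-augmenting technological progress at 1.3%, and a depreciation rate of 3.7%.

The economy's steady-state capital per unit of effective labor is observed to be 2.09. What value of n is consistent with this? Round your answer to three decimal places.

n ≈ 0.026

In steady state, investment equals break-even investment: s·k^α = (n + g + δ)·k.
So s / (n + g + δ) = (k*)^(1−α) = 2.09^0.5 = 1.4457.
Therefore n + g + δ = s / 1.4457 = 0.11 / 1.4457 = 0.0761, so n = 0.0761 − 0.050 = 0.0261.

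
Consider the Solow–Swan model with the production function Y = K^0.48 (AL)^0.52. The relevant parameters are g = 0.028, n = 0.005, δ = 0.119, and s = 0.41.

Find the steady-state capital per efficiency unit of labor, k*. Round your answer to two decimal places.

k* ≈ 6.74

In steady state, investment equals break-even investment: s·k^α = (n + g + δ)·k.
Rearranging, k^(1−α) = s / (n + g + δ).
k^0.52 = 0.41 / (0.005 + 0.028 + 0.119) = 0.41 / 0.152 = 2.6974
k* = 2.6974^(1/0.52) ≈ 6.7413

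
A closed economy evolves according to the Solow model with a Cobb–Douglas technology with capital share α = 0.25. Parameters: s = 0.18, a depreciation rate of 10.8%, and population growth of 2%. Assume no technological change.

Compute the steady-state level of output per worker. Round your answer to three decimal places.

At the steady state, Δk = 0, so s·k^α = (n + δ)·k.
Rearranging, k^(1−α) = s / (n + δ).
k^0.75 = 0.18 / (0.020 + 0.108) = 0.18 / 0.128 = 1.4063
k* = 1.4063^(1/0.75) ≈ 1.5756
y* = (k*)^α = 1.5756^0.25 ≈ 1.1204

y* ≈ 1.120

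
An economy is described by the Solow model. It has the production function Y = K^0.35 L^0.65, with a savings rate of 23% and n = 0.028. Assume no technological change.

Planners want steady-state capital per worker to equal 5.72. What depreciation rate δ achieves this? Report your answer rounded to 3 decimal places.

δ ≈ 0.046

In steady state, investment equals break-even investment: s·k^α = (n + δ)·k.
So s / (n + δ) = (k*)^(1−α) = 5.72^0.65 = 3.1068.
Therefore n + δ = s / 3.1068 = 0.23 / 3.1068 = 0.0740, so δ = 0.0740 − 0.028 = 0.0460.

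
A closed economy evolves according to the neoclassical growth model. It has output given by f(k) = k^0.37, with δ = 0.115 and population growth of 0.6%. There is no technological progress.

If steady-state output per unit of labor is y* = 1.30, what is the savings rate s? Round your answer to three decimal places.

s ≈ 0.189

At the steady state, Δk = 0, so s·k^α = (n + δ)·k.
Since y* = [s/(n + δ)]^(α/(1−α)), we have s/(n + δ) = (y*)^((1−α)/α) = 1.30^1.7027 = 1.5632.
Therefore s = 1.5632 × (n + δ) = 1.5632 × 0.121 = 0.1891.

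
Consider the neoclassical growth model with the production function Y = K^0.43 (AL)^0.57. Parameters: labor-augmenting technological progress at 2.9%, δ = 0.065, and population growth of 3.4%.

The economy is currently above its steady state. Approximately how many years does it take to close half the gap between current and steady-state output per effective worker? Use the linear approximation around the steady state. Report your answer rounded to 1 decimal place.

t_½ ≈ 9.5 years

Near the steady state the convergence rate is λ = (1 − α)(n + g + δ).
λ = (1 − 0.43) × 0.128 = 0.57 × 0.128 = 0.07296
Half-life = ln 2 / λ = 0.6931 / 0.07296 ≈ 9.50 years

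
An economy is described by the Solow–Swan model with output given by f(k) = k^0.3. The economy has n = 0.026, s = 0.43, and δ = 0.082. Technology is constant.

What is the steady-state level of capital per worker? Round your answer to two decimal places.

k* ≈ 7.20

At the steady state, Δk = 0, so s·k^α = (n + δ)·k.
Rearranging, k^(1−α) = s / (n + δ).
k^0.7 = 0.43 / (0.026 + 0.082) = 0.43 / 0.108 = 3.9815
k* = 3.9815^(1/0.7) ≈ 7.1980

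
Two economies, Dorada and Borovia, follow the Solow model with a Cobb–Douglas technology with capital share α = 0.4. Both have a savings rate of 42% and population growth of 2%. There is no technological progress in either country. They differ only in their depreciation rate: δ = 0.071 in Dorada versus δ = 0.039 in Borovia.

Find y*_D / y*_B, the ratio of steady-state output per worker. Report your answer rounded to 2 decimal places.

Steady-state y* = [s/(n + δ)]^(α/(1−α)), so the ratio is [ (s_D/(n + δ)_D) / (s_B/(n + δ)_B) ]^0.6667.
s_D/(n + δ)_D = 0.42/0.091 = 4.6154; s_B/(n + δ)_B = 0.42/0.059 = 7.1186.
Ratio = (4.6154/7.1186)^0.6667 = 0.6484^0.6667 ≈ 0.7491

y*_D / y*_B ≈ 0.75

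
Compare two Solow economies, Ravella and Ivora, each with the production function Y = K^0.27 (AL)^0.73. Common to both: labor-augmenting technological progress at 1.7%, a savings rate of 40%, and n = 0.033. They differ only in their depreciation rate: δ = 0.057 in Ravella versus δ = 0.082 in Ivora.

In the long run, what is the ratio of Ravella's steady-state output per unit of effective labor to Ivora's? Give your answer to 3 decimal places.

ratio ≈ 1.081

Steady-state y* = [s/(n + g + δ)]^(α/(1−α)), so the ratio is [ (s_R/(n + g + δ)_R) / (s_I/(n + g + δ)_I) ]^0.3699.
s_R/(n + g + δ)_R = 0.40/0.107 = 3.7383; s_I/(n + g + δ)_I = 0.40/0.132 = 3.0303.
Ratio = (3.7383/3.0303)^0.3699 = 1.2336^0.3699 ≈ 1.0808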